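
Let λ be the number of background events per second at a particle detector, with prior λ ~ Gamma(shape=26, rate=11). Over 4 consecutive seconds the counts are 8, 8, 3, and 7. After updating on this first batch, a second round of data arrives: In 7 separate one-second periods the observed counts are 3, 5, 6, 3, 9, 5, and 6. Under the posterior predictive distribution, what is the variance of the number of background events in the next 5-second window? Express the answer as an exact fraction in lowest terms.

12015/484

Total count: 8 + 8 + 3 + 7 = 26.
Total exposure: 4 seconds.
After the first batch: Gamma(26 + 26, 11 + 4) = Gamma(52, 15).
Total count: 3 + 5 + 6 + 3 + 9 + 5 + 6 = 37.
Total exposure: 7 seconds.
After the second batch: Gamma(52 + 37, 15 + 7) = Gamma(89, 22).
The posterior predictive for a window of length T is Negative Binomial with variance T·α'·(β'+T)/β'² = 5·89·27/484 = 12015/484.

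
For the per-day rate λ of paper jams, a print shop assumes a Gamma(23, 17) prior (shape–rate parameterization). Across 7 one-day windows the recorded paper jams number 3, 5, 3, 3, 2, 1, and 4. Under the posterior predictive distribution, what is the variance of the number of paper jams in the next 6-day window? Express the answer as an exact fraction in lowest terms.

Total count: 3 + 5 + 3 + 3 + 2 + 1 + 4 = 21.
Total exposure: 7 days.
Gamma(α, β) with Poisson data over total exposure Σt gives posterior Gamma(α+Σx, β+Σt) = Gamma(44, 24).
The posterior predictive for a window of length T is Negative Binomial with variance T·α'·(β'+T)/β'² = 6·44·30/576 = 55/4.

55/4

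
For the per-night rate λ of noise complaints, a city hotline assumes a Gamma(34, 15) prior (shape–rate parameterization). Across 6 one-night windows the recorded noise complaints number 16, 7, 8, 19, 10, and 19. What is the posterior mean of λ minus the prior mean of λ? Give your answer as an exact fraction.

109/35

Total count: 16 + 7 + 8 + 19 + 10 + 19 = 79.
Total exposure: 6 nights.
Gamma(α, β) with Poisson data over total exposure Σt gives posterior Gamma(α+Σx, β+Σt) = Gamma(113, 21).
Posterior mean = 113/21 = 113/21; prior mean = 34/15 = 34/15. Difference = 113/21 − 34/15 = 109/35.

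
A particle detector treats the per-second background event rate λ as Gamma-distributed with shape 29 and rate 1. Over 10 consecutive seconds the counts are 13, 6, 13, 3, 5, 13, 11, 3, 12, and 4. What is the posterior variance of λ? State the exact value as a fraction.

Total count: 13 + 6 + 13 + 3 + 5 + 13 + 11 + 3 + 12 + 4 = 83.
Total exposure: 10 seconds.
The Gamma prior is conjugate for the Poisson rate, so λ | data ~ Gamma(29+83, 1+10) = Gamma(112, 11).
Posterior variance = α'/β'² = 112/121.

112/121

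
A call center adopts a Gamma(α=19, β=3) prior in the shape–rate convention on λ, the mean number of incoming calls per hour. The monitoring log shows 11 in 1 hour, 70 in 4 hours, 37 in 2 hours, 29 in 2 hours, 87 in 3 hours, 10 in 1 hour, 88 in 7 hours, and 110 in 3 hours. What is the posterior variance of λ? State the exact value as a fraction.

461/676

Total count: 11 + 70 + 37 + 29 + 87 + 10 + 88 + 110 = 442.
Total exposure: 1 + 4 + 2 + 2 + 3 + 1 + 7 + 3 = 23 hours.
Gamma(α, β) with Poisson data over total exposure Σt gives posterior Gamma(α+Σx, β+Σt) = Gamma(461, 26).
Posterior variance = α'/β'² = 461/676.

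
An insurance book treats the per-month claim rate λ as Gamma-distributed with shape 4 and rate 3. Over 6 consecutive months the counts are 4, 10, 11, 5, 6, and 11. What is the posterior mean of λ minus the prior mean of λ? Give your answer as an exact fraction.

Total count: 4 + 10 + 11 + 5 + 6 + 11 = 47.
Total exposure: 6 months.
Posterior: α' = 4 + 47 = 51, β' = 3 + 6 = 9.
Posterior mean = 51/9 = 17/3; prior mean = 4/3 = 4/3. Difference = 17/3 − 4/3 = 13/3.

13/3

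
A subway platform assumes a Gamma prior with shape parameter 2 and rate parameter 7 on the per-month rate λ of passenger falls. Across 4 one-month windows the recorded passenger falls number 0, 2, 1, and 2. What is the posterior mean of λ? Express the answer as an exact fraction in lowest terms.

7/11

Total count: 0 + 2 + 1 + 2 = 5.
Total exposure: 4 months.
Conjugate update: add total count to the shape and total exposure to the rate, giving Gamma(7, 11).
Posterior mean = α'/β' = 7/11.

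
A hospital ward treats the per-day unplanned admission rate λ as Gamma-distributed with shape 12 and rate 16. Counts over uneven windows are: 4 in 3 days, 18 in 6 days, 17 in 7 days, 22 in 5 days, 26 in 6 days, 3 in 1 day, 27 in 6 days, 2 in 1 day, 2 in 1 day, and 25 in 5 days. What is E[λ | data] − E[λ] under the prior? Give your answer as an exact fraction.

461/228

Total count: 4 + 18 + 17 + 22 + 26 + 3 + 27 + 2 + 2 + 25 = 146.
Total exposure: 3 + 6 + 7 + 5 + 6 + 1 + 6 + 1 + 1 + 5 = 41 days.
The Gamma prior is conjugate for the Poisson rate, so λ | data ~ Gamma(12+146, 16+41) = Gamma(158, 57).
Posterior mean = 158/57 = 158/57; prior mean = 12/16 = 3/4. Difference = 158/57 − 3/4 = 461/228.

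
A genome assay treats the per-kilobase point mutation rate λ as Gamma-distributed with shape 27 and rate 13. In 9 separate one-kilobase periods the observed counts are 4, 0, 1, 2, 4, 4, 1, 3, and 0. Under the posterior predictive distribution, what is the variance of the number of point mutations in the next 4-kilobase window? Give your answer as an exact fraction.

Total count: 4 + 0 + 1 + 2 + 4 + 4 + 1 + 3 + 0 = 19.
Total exposure: 9 kilobases.
Gamma(α, β) with Poisson data over total exposure Σt gives posterior Gamma(α+Σx, β+Σt) = Gamma(46, 22).
The posterior predictive for a window of length T is Negative Binomial with variance T·α'·(β'+T)/β'² = 4·46·26/484 = 1196/121.

1196/121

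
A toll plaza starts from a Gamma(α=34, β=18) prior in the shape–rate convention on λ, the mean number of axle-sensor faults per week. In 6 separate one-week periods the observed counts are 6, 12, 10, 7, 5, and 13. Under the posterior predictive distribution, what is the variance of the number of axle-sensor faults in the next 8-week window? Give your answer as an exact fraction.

Total count: 6 + 12 + 10 + 7 + 5 + 13 = 53.
Total exposure: 6 weeks.
The Gamma prior is conjugate for the Poisson rate, so λ | data ~ Gamma(34+53, 18+6) = Gamma(87, 24).
The posterior predictive for a window of length T is Negative Binomial with variance T·α'·(β'+T)/β'² = 8·87·32/576 = 116/3.

116/3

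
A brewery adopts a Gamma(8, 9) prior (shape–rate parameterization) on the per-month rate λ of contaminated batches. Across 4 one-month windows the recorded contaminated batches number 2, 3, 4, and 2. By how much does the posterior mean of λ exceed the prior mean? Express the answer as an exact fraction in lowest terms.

67/117

Total count: 2 + 3 + 4 + 2 = 11.
Total exposure: 4 months.
Gamma(α, β) with Poisson data over total exposure Σt gives posterior Gamma(α+Σx, β+Σt) = Gamma(19, 13).
Posterior mean = 19/13 = 19/13; prior mean = 8/9 = 8/9. Difference = 19/13 − 8/9 = 67/117.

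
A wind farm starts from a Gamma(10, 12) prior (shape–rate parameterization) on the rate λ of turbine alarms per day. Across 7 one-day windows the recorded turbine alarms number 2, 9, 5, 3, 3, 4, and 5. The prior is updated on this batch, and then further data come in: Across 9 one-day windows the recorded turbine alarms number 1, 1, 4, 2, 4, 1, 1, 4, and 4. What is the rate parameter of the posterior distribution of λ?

28

Total count: 2 + 9 + 5 + 3 + 3 + 4 + 5 = 31.
Total exposure: 7 days.
After the first batch: Gamma(10 + 31, 12 + 7) = Gamma(41, 19).
Total count: 1 + 1 + 4 + 2 + 4 + 1 + 1 + 4 + 4 = 22.
Total exposure: 9 days.
After the second batch: Gamma(41 + 22, 19 + 9) = Gamma(63, 28).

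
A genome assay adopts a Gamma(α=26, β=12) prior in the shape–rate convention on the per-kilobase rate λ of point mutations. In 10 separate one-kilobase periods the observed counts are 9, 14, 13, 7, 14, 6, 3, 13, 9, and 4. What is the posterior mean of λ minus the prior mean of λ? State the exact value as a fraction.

Total count: 9 + 14 + 13 + 7 + 14 + 6 + 3 + 13 + 9 + 4 = 92.
Total exposure: 10 kilobases.
The Gamma prior is conjugate for the Poisson rate, so λ | data ~ Gamma(26+92, 12+10) = Gamma(118, 22).
Posterior mean = 118/22 = 59/11; prior mean = 26/12 = 13/6. Difference = 59/11 − 13/6 = 211/66.

211/66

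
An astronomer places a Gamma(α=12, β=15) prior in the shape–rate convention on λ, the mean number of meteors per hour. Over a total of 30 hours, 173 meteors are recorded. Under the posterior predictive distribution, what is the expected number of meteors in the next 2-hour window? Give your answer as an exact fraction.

Total count 173 over total exposure 30 hours.
The Gamma prior is conjugate for the Poisson rate, so λ | data ~ Gamma(12+173, 15+30) = Gamma(185, 45).
Predictive mean over a 2-hour window = T·E[λ|data] = 2·185/45 = 74/9.

74/9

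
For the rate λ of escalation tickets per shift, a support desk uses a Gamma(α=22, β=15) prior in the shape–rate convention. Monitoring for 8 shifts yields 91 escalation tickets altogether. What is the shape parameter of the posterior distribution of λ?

Total count 91 over total exposure 8 shifts.
By Gamma–Poisson conjugacy, the posterior is Gamma(α + Σx, β + Σt) = Gamma(22 + 91, 15 + 8) = Gamma(113, 23).

113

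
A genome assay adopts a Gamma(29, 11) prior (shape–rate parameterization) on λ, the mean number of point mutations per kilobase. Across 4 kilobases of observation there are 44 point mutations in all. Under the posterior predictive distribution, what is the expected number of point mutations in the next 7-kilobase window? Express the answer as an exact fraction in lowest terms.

Total count 44 over total exposure 4 kilobases.
Gamma(α, β) with Poisson data over total exposure Σt gives posterior Gamma(α+Σx, β+Σt) = Gamma(73, 15).
Predictive mean over a 7-kilobase window = T·E[λ|data] = 7·73/15 = 511/15.

511/15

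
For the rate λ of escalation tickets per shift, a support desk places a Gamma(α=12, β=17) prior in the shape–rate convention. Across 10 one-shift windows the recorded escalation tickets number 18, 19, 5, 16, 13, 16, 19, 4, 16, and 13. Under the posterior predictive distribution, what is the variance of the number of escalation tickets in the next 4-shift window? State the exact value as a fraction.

18724/729

Total count: 18 + 19 + 5 + 16 + 13 + 16 + 19 + 4 + 16 + 13 = 139.
Total exposure: 10 shifts.
Gamma(α, β) with Poisson data over total exposure Σt gives posterior Gamma(α+Σx, β+Σt) = Gamma(151, 27).
The posterior predictive for a window of length T is Negative Binomial with variance T·α'·(β'+T)/β'² = 4·151·31/729 = 18724/729.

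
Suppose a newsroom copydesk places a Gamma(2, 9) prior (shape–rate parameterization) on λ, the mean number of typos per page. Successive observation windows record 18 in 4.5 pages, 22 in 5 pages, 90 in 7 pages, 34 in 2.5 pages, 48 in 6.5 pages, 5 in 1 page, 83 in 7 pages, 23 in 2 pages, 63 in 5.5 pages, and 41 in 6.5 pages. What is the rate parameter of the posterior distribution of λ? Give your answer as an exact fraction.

113/2

Total count: 18 + 22 + 90 + 34 + 48 + 5 + 83 + 23 + 63 + 41 = 427.
Total exposure: 4.5 + 5 + 7 + 2.5 + 6.5 + 1 + 7 + 2 + 5.5 + 6.5 = 47.5 pages.
Gamma(α, β) with Poisson data over total exposure Σt gives posterior Gamma(α+Σx, β+Σt) = Gamma(429, 113/2).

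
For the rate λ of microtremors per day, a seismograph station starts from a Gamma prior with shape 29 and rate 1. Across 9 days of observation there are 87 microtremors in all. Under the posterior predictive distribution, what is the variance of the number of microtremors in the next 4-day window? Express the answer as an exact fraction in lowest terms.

Total count 87 over total exposure 9 days.
By Gamma–Poisson conjugacy, the posterior is Gamma(α + Σx, β + Σt) = Gamma(29 + 87, 1 + 9) = Gamma(116, 10).
The posterior predictive for a window of length T is Negative Binomial with variance T·α'·(β'+T)/β'² = 4·116·14/100 = 1624/25.

1624/25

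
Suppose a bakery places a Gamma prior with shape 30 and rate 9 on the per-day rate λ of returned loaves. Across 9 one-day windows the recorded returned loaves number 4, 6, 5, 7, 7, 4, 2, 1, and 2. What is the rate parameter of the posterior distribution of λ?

Total count: 4 + 6 + 5 + 7 + 7 + 4 + 2 + 1 + 2 = 38.
Total exposure: 9 days.
Conjugate update: add total count to the shape and total exposure to the rate, giving Gamma(68, 18).

18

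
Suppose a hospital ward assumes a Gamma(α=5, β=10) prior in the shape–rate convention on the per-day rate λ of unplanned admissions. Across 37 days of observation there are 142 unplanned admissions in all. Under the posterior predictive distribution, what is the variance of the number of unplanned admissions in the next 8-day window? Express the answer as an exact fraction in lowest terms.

Total count 142 over total exposure 37 days.
By Gamma–Poisson conjugacy, the posterior is Gamma(α + Σx, β + Σt) = Gamma(5 + 142, 10 + 37) = Gamma(147, 47).
The posterior predictive for a window of length T is Negative Binomial with variance T·α'·(β'+T)/β'² = 8·147·55/2209 = 64680/2209.

64680/2209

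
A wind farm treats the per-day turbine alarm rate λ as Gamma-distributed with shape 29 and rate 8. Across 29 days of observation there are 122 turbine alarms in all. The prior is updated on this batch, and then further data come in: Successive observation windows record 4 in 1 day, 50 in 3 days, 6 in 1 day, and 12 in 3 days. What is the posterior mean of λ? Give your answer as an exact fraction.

Total count 122 over total exposure 29 days.
After the first batch: Gamma(29 + 122, 8 + 29) = Gamma(151, 37).
Total count: 4 + 50 + 6 + 12 = 72.
Total exposure: 1 + 3 + 1 + 3 = 8 days.
After the second batch: Gamma(151 + 72, 37 + 8) = Gamma(223, 45).
Posterior mean = α'/β' = 223/45.

223/45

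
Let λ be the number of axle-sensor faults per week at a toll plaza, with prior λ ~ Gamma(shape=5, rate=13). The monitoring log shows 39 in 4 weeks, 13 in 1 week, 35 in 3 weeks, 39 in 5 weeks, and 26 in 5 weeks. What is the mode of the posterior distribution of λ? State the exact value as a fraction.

Total count: 39 + 13 + 35 + 39 + 26 = 152.
Total exposure: 4 + 1 + 3 + 5 + 5 = 18 weeks.
Gamma(α, β) with Poisson data over total exposure Σt gives posterior Gamma(α+Σx, β+Σt) = Gamma(157, 31).
Posterior mode = (α'−1)/β' = 156/31.

156/31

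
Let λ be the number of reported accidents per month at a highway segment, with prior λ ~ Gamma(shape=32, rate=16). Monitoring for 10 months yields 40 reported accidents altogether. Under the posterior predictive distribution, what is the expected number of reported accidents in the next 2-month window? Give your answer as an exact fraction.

Total count 40 over total exposure 10 months.
Gamma(α, β) with Poisson data over total exposure Σt gives posterior Gamma(α+Σx, β+Σt) = Gamma(72, 26).
Predictive mean over a 2-month window = T·E[λ|data] = 2·72/26 = 72/13.

72/13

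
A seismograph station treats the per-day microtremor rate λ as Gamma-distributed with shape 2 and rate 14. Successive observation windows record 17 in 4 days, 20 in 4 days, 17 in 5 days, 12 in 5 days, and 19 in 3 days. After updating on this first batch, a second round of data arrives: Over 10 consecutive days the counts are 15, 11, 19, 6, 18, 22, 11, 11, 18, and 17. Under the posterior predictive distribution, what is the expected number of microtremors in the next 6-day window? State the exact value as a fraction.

Total count: 17 + 20 + 17 + 12 + 19 = 85.
Total exposure: 4 + 4 + 5 + 5 + 3 = 21 days.
After the first batch: Gamma(2 + 85, 14 + 21) = Gamma(87, 35).
Total count: 15 + 11 + 19 + 6 + 18 + 22 + 11 + 11 + 18 + 17 = 148.
Total exposure: 10 days.
After the second batch: Gamma(87 + 148, 35 + 10) = Gamma(235, 45).
Predictive mean over a 6-day window = T·E[λ|data] = 6·235/45 = 94/3.

94/3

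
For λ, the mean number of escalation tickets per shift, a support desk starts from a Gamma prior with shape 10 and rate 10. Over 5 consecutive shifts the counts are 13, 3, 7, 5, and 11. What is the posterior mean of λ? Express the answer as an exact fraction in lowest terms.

Total count: 13 + 3 + 7 + 5 + 11 = 39.
Total exposure: 5 shifts.
Gamma(α, β) with Poisson data over total exposure Σt gives posterior Gamma(α+Σx, β+Σt) = Gamma(49, 15).
Posterior mean = α'/β' = 49/15.

49/15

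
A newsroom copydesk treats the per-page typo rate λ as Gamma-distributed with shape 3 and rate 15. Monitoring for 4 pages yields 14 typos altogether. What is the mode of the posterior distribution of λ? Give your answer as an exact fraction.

16/19

Total count 14 over total exposure 4 pages.
Gamma(α, β) with Poisson data over total exposure Σt gives posterior Gamma(α+Σx, β+Σt) = Gamma(17, 19).
Posterior mode = (α'−1)/β' = 16/19.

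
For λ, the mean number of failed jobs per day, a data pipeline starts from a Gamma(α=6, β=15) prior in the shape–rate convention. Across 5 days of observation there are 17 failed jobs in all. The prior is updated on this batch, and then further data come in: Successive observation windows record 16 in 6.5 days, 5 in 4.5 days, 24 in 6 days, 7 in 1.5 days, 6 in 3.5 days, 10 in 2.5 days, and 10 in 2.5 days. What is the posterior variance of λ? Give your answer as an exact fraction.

101/2209

Total count 17 over total exposure 5 days.
After the first batch: Gamma(6 + 17, 15 + 5) = Gamma(23, 20).
Total count: 16 + 5 + 24 + 7 + 6 + 10 + 10 = 78.
Total exposure: 6.5 + 4.5 + 6 + 1.5 + 3.5 + 2.5 + 2.5 = 27 days.
After the second batch: Gamma(23 + 78, 20 + 27) = Gamma(101, 47).
Posterior variance = α'/β'² = 101/2209.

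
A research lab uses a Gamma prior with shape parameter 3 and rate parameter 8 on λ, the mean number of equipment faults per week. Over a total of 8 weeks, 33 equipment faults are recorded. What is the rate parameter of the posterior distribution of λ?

16

Total count 33 over total exposure 8 weeks.
The Gamma prior is conjugate for the Poisson rate, so λ | data ~ Gamma(3+33, 8+8) = Gamma(36, 16).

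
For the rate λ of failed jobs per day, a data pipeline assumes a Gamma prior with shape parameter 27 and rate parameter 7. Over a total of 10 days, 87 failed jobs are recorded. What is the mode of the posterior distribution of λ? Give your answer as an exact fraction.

Total count 87 over total exposure 10 days.
By Gamma–Poisson conjugacy, the posterior is Gamma(α + Σx, β + Σt) = Gamma(27 + 87, 7 + 10) = Gamma(114, 17).
Posterior mode = (α'−1)/β' = 113/17.

113/17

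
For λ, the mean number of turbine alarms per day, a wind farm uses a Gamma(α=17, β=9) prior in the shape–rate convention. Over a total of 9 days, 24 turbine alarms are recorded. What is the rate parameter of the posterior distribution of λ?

Total count 24 over total exposure 9 days.
Posterior: α' = 17 + 24 = 41, β' = 9 + 9 = 18.

18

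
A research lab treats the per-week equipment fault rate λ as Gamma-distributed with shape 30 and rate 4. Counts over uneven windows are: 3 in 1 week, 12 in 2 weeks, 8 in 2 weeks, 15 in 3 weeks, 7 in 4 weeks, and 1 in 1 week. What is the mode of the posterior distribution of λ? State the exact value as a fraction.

75/17

Total count: 3 + 12 + 8 + 15 + 7 + 1 = 46.
Total exposure: 1 + 2 + 2 + 3 + 4 + 1 = 13 weeks.
The Gamma prior is conjugate for the Poisson rate, so λ | data ~ Gamma(30+46, 4+13) = Gamma(76, 17).
Posterior mode = (α'−1)/β' = 75/17.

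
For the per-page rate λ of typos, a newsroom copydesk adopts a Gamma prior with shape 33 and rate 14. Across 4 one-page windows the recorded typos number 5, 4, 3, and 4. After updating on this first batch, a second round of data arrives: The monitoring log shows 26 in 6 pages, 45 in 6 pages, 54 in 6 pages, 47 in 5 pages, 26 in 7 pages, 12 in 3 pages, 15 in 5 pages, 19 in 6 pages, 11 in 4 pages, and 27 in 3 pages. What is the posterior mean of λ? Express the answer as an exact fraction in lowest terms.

331/69

Total count: 5 + 4 + 3 + 4 = 16.
Total exposure: 4 pages.
After the first batch: Gamma(33 + 16, 14 + 4) = Gamma(49, 18).
Total count: 26 + 45 + 54 + 47 + 26 + 12 + 15 + 19 + 11 + 27 = 282.
Total exposure: 6 + 6 + 6 + 5 + 7 + 3 + 5 + 6 + 4 + 3 = 51 pages.
After the second batch: Gamma(49 + 282, 18 + 51) = Gamma(331, 69).
Posterior mean = α'/β' = 331/69.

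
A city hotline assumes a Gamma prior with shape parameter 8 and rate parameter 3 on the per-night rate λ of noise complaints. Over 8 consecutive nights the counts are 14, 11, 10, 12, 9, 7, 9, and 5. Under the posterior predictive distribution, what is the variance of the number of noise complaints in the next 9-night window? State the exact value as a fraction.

15300/121

Total count: 14 + 11 + 10 + 12 + 9 + 7 + 9 + 5 = 77.
Total exposure: 8 nights.
Posterior: α' = 8 + 77 = 85, β' = 3 + 8 = 11.
The posterior predictive for a window of length T is Negative Binomial with variance T·α'·(β'+T)/β'² = 9·85·20/121 = 15300/121.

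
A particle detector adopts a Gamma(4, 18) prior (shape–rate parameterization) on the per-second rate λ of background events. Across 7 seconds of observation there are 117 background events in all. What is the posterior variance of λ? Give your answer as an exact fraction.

121/625

Total count 117 over total exposure 7 seconds.
Conjugate update: add total count to the shape and total exposure to the rate, giving Gamma(121, 25).
Posterior variance = α'/β'² = 121/625.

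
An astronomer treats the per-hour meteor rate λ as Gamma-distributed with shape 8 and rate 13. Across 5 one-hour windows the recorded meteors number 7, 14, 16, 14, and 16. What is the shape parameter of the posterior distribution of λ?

Total count: 7 + 14 + 16 + 14 + 16 = 67.
Total exposure: 5 hours.
Posterior: α' = 8 + 67 = 75, β' = 13 + 5 = 18.

75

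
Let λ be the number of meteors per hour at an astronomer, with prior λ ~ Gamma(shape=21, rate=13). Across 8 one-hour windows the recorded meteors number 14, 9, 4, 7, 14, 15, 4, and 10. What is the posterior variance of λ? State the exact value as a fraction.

2/9

Total count: 14 + 9 + 4 + 7 + 14 + 15 + 4 + 10 = 77.
Total exposure: 8 hours.
By Gamma–Poisson conjugacy, the posterior is Gamma(α + Σx, β + Σt) = Gamma(21 + 77, 13 + 8) = Gamma(98, 21).
Posterior variance = α'/β'² = 98/441 = 2/9.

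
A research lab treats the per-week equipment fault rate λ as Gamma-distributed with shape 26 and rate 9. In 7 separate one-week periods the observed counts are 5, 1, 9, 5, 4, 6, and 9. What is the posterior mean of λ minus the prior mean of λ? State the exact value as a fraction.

Total count: 5 + 1 + 9 + 5 + 4 + 6 + 9 = 39.
Total exposure: 7 weeks.
Posterior: α' = 26 + 39 = 65, β' = 9 + 7 = 16.
Posterior mean = 65/16 = 65/16; prior mean = 26/9 = 26/9. Difference = 65/16 − 26/9 = 169/144.

169/144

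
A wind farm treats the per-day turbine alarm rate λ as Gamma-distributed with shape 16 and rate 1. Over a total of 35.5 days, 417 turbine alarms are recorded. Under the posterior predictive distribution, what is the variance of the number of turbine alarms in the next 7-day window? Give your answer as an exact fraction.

527394/5329

Total count 417 over total exposure 35.5 days.
Posterior: α' = 16 + 417 = 433, β' = 1 + 35.5 = 73/2.
The posterior predictive for a window of length T is Negative Binomial with variance T·α'·(β'+T)/β'² = 7·433·(87/2)/(5329/4) = 527394/5329.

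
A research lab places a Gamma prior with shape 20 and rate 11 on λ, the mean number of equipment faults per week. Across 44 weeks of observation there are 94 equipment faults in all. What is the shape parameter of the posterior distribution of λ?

Total count 94 over total exposure 44 weeks.
The Gamma prior is conjugate for the Poisson rate, so λ | data ~ Gamma(20+94, 11+44) = Gamma(114, 55).

114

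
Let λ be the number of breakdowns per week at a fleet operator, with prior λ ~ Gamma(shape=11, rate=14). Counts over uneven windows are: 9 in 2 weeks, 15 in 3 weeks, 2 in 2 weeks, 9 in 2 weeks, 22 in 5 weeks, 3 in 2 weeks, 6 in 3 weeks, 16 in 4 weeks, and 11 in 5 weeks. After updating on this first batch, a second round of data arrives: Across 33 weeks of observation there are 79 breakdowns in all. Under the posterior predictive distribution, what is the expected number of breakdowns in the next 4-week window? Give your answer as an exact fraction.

Total count: 9 + 15 + 2 + 9 + 22 + 3 + 6 + 16 + 11 = 93.
Total exposure: 2 + 3 + 2 + 2 + 5 + 2 + 3 + 4 + 5 = 28 weeks.
After the first batch: Gamma(11 + 93, 14 + 28) = Gamma(104, 42).
Total count 79 over total exposure 33 weeks.
After the second batch: Gamma(104 + 79, 42 + 33) = Gamma(183, 75).
Predictive mean over a 4-week window = T·E[λ|data] = 4·183/75 = 244/25.

244/25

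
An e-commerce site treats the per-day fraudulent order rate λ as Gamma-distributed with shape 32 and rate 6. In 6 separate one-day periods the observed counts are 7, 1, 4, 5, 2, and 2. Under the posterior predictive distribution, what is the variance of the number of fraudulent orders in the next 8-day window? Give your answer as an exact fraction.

530/9

Total count: 7 + 1 + 4 + 5 + 2 + 2 = 21.
Total exposure: 6 days.
Gamma(α, β) with Poisson data over total exposure Σt gives posterior Gamma(α+Σx, β+Σt) = Gamma(53, 12).
The posterior predictive for a window of length T is Negative Binomial with variance T·α'·(β'+T)/β'² = 8·53·20/144 = 530/9.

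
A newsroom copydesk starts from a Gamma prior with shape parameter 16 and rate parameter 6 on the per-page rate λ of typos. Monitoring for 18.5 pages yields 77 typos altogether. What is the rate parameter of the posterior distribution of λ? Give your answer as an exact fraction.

49/2

Total count 77 over total exposure 18.5 pages.
The Gamma prior is conjugate for the Poisson rate, so λ | data ~ Gamma(16+77, 6+18.5) = Gamma(93, 49/2).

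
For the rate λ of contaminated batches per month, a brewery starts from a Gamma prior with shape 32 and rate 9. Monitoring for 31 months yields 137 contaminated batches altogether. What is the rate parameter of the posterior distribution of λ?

Total count 137 over total exposure 31 months.
Gamma(α, β) with Poisson data over total exposure Σt gives posterior Gamma(α+Σx, β+Σt) = Gamma(169, 40).

40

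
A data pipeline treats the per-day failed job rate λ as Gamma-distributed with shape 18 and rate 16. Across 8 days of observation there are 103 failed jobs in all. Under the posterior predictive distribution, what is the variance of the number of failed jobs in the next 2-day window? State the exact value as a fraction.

1573/144

Total count 103 over total exposure 8 days.
By Gamma–Poisson conjugacy, the posterior is Gamma(α + Σx, β + Σt) = Gamma(18 + 103, 16 + 8) = Gamma(121, 24).
The posterior predictive for a window of length T is Negative Binomial with variance T·α'·(β'+T)/β'² = 2·121·26/576 = 1573/144.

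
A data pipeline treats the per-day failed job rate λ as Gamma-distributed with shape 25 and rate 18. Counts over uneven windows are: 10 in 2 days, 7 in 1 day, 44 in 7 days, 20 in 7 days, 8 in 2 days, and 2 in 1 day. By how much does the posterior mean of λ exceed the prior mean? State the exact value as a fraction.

569/342

Total count: 10 + 7 + 44 + 20 + 8 + 2 = 91.
Total exposure: 2 + 1 + 7 + 7 + 2 + 1 = 20 days.
Conjugate update: add total count to the shape and total exposure to the rate, giving Gamma(116, 38).
Posterior mean = 116/38 = 58/19; prior mean = 25/18 = 25/18. Difference = 58/19 − 25/18 = 569/342.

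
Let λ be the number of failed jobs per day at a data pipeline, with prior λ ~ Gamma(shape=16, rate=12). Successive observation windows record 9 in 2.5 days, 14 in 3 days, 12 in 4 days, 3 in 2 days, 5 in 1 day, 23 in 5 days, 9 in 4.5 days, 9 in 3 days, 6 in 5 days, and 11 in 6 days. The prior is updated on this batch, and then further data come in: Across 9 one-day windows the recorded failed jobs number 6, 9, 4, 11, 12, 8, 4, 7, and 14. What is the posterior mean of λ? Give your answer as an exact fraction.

64/19

Total count: 9 + 14 + 12 + 3 + 5 + 23 + 9 + 9 + 6 + 11 = 101.
Total exposure: 2.5 + 3 + 4 + 2 + 1 + 5 + 4.5 + 3 + 5 + 6 = 36 days.
After the first batch: Gamma(16 + 101, 12 + 36) = Gamma(117, 48).
Total count: 6 + 9 + 4 + 11 + 12 + 8 + 4 + 7 + 14 = 75.
Total exposure: 9 days.
After the second batch: Gamma(117 + 75, 48 + 9) = Gamma(192, 57).
Posterior mean = α'/β' = 192/57 = 64/19.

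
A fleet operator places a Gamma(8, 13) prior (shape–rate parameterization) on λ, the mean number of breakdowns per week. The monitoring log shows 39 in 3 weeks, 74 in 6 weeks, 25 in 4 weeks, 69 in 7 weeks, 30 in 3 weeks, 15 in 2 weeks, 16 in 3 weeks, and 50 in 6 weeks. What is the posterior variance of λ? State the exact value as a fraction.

Total count: 39 + 74 + 25 + 69 + 30 + 15 + 16 + 50 = 318.
Total exposure: 3 + 6 + 4 + 7 + 3 + 2 + 3 + 6 = 34 weeks.
Gamma(α, β) with Poisson data over total exposure Σt gives posterior Gamma(α+Σx, β+Σt) = Gamma(326, 47).
Posterior variance = α'/β'² = 326/2209.

326/2209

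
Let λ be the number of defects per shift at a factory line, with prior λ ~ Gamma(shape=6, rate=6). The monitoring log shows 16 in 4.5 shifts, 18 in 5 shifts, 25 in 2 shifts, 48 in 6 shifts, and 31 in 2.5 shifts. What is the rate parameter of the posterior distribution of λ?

Total count: 16 + 18 + 25 + 48 + 31 = 138.
Total exposure: 4.5 + 5 + 2 + 6 + 2.5 = 20 shifts.
Posterior: α' = 6 + 138 = 144, β' = 6 + 20 = 26.

26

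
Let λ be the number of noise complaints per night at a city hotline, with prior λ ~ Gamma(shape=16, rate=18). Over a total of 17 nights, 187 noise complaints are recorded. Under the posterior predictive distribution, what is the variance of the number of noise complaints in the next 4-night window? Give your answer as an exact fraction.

Total count 187 over total exposure 17 nights.
Posterior: α' = 16 + 187 = 203, β' = 18 + 17 = 35.
The posterior predictive for a window of length T is Negative Binomial with variance T·α'·(β'+T)/β'² = 4·203·39/1225 = 4524/175.

4524/175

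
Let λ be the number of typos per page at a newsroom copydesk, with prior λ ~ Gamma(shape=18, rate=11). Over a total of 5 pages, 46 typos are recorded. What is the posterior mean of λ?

Total count 46 over total exposure 5 pages.
The Gamma prior is conjugate for the Poisson rate, so λ | data ~ Gamma(18+46, 11+5) = Gamma(64, 16).
Posterior mean = α'/β' = 64/16 = 4.

4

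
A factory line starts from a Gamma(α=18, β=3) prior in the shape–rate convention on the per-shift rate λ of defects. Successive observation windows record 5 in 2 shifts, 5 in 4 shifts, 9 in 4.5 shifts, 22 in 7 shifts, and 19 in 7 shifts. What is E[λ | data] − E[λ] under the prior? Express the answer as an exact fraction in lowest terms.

Total count: 5 + 5 + 9 + 22 + 19 = 60.
Total exposure: 2 + 4 + 4.5 + 7 + 7 = 24.5 shifts.
The Gamma prior is conjugate for the Poisson rate, so λ | data ~ Gamma(18+60, 3+24.5) = Gamma(78, 55/2).
Posterior mean = 78/(55/2) = 156/55; prior mean = 18/3 = 6. Difference = 156/55 − 6 = -174/55.

-174/55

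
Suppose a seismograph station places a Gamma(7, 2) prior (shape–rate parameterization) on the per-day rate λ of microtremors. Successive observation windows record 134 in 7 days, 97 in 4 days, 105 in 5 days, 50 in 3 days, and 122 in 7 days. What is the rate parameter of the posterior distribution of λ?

Total count: 134 + 97 + 105 + 50 + 122 = 508.
Total exposure: 7 + 4 + 5 + 3 + 7 = 26 days.
The Gamma prior is conjugate for the Poisson rate, so λ | data ~ Gamma(7+508, 2+26) = Gamma(515, 28).

28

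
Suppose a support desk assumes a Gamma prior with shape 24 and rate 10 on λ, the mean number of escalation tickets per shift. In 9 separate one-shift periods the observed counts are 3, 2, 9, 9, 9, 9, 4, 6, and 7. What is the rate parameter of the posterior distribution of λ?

19

Total count: 3 + 2 + 9 + 9 + 9 + 9 + 4 + 6 + 7 = 58.
Total exposure: 9 shifts.
The Gamma prior is conjugate for the Poisson rate, so λ | data ~ Gamma(24+58, 10+9) = Gamma(82, 19).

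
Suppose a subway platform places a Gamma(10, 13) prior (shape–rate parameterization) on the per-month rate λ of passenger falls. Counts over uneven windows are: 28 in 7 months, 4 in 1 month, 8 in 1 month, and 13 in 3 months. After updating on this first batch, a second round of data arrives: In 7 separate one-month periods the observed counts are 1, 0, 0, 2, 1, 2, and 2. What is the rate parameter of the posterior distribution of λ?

32

Total count: 28 + 4 + 8 + 13 = 53.
Total exposure: 7 + 1 + 1 + 3 = 12 months.
After the first batch: Gamma(10 + 53, 13 + 12) = Gamma(63, 25).
Total count: 1 + 0 + 0 + 2 + 1 + 2 + 2 = 8.
Total exposure: 7 months.
After the second batch: Gamma(63 + 8, 25 + 7) = Gamma(71, 32).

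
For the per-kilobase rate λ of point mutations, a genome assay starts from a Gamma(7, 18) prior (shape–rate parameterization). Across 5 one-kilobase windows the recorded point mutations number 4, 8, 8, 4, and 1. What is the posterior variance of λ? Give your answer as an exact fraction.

Total count: 4 + 8 + 8 + 4 + 1 = 25.
Total exposure: 5 kilobases.
By Gamma–Poisson conjugacy, the posterior is Gamma(α + Σx, β + Σt) = Gamma(7 + 25, 18 + 5) = Gamma(32, 23).
Posterior variance = α'/β'² = 32/529.

32/529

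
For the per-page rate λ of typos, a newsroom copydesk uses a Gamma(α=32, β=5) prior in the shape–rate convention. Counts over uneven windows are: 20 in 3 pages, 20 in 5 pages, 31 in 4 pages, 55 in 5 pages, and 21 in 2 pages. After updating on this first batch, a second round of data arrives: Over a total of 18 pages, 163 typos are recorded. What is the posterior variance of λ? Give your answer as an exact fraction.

19/98

Total count: 20 + 20 + 31 + 55 + 21 = 147.
Total exposure: 3 + 5 + 4 + 5 + 2 = 19 pages.
After the first batch: Gamma(32 + 147, 5 + 19) = Gamma(179, 24).
Total count 163 over total exposure 18 pages.
After the second batch: Gamma(179 + 163, 24 + 18) = Gamma(342, 42).
Posterior variance = α'/β'² = 342/1764 = 19/98.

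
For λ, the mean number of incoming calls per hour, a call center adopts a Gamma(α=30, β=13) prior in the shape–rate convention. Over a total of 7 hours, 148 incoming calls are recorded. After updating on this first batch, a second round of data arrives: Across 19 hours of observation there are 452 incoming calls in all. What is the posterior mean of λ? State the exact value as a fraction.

Total count 148 over total exposure 7 hours.
After the first batch: Gamma(30 + 148, 13 + 7) = Gamma(178, 20).
Total count 452 over total exposure 19 hours.
After the second batch: Gamma(178 + 452, 20 + 19) = Gamma(630, 39).
Posterior mean = α'/β' = 630/39 = 210/13.

210/13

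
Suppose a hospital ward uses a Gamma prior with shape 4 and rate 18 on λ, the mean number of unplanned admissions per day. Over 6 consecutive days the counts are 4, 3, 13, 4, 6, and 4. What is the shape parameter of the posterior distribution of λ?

Total count: 4 + 3 + 13 + 4 + 6 + 4 = 34.
Total exposure: 6 days.
Gamma(α, β) with Poisson data over total exposure Σt gives posterior Gamma(α+Σx, β+Σt) = Gamma(38, 24).

38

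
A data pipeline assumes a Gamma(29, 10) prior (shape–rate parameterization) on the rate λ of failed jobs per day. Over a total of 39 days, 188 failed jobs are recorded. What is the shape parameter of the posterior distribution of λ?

217

Total count 188 over total exposure 39 days.
The Gamma prior is conjugate for the Poisson rate, so λ | data ~ Gamma(29+188, 10+39) = Gamma(217, 49).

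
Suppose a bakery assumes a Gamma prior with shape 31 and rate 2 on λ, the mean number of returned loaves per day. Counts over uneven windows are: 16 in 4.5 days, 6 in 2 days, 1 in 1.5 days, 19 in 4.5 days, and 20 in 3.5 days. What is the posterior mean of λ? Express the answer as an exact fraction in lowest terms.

31/6

Total count: 16 + 6 + 1 + 19 + 20 = 62.
Total exposure: 4.5 + 2 + 1.5 + 4.5 + 3.5 = 16 days.
Gamma(α, β) with Poisson data over total exposure Σt gives posterior Gamma(α+Σx, β+Σt) = Gamma(93, 18).
Posterior mean = α'/β' = 93/18 = 31/6.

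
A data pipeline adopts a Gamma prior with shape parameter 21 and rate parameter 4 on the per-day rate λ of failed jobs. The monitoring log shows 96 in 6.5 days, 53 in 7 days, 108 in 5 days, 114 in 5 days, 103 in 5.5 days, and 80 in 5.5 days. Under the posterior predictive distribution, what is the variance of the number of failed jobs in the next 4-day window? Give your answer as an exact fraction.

Total count: 96 + 53 + 108 + 114 + 103 + 80 = 554.
Total exposure: 6.5 + 7 + 5 + 5 + 5.5 + 5.5 = 34.5 days.
The Gamma prior is conjugate for the Poisson rate, so λ | data ~ Gamma(21+554, 4+34.5) = Gamma(575, 77/2).
The posterior predictive for a window of length T is Negative Binomial with variance T·α'·(β'+T)/β'² = 4·575·(85/2)/(5929/4) = 391000/5929.

391000/5929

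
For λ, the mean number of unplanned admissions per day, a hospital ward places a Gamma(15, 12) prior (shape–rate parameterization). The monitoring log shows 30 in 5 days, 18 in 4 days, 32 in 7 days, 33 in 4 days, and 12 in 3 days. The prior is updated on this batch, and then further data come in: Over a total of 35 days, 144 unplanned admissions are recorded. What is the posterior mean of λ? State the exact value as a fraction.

Total count: 30 + 18 + 32 + 33 + 12 = 125.
Total exposure: 5 + 4 + 7 + 4 + 3 = 23 days.
After the first batch: Gamma(15 + 125, 12 + 23) = Gamma(140, 35).
Total count 144 over total exposure 35 days.
After the second batch: Gamma(140 + 144, 35 + 35) = Gamma(284, 70).
Posterior mean = α'/β' = 284/70 = 142/35.

142/35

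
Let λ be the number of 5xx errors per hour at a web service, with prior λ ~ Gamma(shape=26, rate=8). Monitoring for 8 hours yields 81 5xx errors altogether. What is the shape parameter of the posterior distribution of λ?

Total count 81 over total exposure 8 hours.
Gamma(α, β) with Poisson data over total exposure Σt gives posterior Gamma(α+Σx, β+Σt) = Gamma(107, 16).

107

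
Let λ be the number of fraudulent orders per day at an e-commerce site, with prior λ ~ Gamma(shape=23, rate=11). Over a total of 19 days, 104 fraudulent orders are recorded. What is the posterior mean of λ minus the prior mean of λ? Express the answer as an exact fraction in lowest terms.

Total count 104 over total exposure 19 days.
Posterior: α' = 23 + 104 = 127, β' = 11 + 19 = 30.
Posterior mean = 127/30 = 127/30; prior mean = 23/11 = 23/11. Difference = 127/30 − 23/11 = 707/330.

707/330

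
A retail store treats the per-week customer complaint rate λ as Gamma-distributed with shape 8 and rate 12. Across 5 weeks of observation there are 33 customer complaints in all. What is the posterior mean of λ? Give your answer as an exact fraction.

41/17

Total count 33 over total exposure 5 weeks.
By Gamma–Poisson conjugacy, the posterior is Gamma(α + Σx, β + Σt) = Gamma(8 + 33, 12 + 5) = Gamma(41, 17).
Posterior mean = α'/β' = 41/17.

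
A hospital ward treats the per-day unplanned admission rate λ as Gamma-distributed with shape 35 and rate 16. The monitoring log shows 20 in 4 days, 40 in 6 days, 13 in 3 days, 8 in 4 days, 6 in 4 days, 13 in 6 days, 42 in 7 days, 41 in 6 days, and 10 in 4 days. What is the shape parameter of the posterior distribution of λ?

Total count: 20 + 40 + 13 + 8 + 6 + 13 + 42 + 41 + 10 = 193.
Total exposure: 4 + 6 + 3 + 4 + 4 + 6 + 7 + 6 + 4 = 44 days.
Posterior: α' = 35 + 193 = 228, β' = 16 + 44 = 60.

228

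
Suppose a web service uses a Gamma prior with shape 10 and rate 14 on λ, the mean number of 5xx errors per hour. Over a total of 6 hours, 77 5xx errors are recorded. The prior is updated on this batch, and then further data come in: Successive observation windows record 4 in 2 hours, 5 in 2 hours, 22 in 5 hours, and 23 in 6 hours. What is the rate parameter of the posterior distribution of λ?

Total count 77 over total exposure 6 hours.
After the first batch: Gamma(10 + 77, 14 + 6) = Gamma(87, 20).
Total count: 4 + 5 + 22 + 23 = 54.
Total exposure: 2 + 2 + 5 + 6 = 15 hours.
After the second batch: Gamma(87 + 54, 20 + 15) = Gamma(141, 35).

35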